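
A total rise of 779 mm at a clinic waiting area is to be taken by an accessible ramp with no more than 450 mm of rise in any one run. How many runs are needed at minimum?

779 / 450 = 1.731 → round up to 2 ramp runs.

2 runs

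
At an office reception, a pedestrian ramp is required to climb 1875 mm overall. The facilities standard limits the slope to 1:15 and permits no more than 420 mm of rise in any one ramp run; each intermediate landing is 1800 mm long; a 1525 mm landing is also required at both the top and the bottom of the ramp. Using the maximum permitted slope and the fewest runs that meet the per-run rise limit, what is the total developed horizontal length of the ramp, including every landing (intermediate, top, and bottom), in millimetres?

1875 / 420 = 4.46, so 5 ramp runs are needed. That means 4 intermediate landings.
Horizontal run for 1875 mm of rise at 1:15 is 1875 × 15 = 28125 mm.
Intermediate landings: 4 × 1800 = 7200 mm.
Top and bottom landings: 2 × 1525 = 3050 mm.
Total = 28125 + 7200 + 3050 = 38375 mm.

38375 mm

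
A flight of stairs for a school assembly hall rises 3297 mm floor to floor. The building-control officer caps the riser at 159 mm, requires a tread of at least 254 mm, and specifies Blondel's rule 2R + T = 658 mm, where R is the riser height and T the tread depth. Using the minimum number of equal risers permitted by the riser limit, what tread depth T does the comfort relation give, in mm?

3297 / 159 = 20.74, so 21 risers are needed.
Riser R = 3297 / 21 = 157 mm, within the 159 mm limit.
Tread T = 658 − 2 × 157 = 344 mm (≥ 254 mm).

344 mm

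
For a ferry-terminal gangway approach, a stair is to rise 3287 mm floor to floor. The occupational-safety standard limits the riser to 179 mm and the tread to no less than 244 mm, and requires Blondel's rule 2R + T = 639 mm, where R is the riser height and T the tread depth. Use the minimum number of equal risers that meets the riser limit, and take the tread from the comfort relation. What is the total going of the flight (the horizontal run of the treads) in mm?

5274 mm

3287 / 179 = 18.363 → round up to 19 risers.
Each riser is 3287/19 = 173 mm (≤ 179 mm).
Tread T = 639 − 2 × 173 = 293 mm (≥ 244 mm).
Treads = 19 − 1 = 18; going = 18 × 293 = 5274 mm.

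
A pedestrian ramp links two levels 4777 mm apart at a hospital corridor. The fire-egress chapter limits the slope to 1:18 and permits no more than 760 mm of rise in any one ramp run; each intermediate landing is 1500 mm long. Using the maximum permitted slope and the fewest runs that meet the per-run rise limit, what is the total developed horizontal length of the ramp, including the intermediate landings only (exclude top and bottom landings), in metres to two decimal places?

⌈4777/760⌉ = 7 ramp runs. That means 6 intermediate landings.
Ramp run (horizontal) at 1:18: 4777 × 18 = 85986 mm.
Intermediate landings: 6 × 1500 = 9000 mm.
Developed length = 85986 + 9000 = 94986 mm.
= 94.99 m.

94.99 m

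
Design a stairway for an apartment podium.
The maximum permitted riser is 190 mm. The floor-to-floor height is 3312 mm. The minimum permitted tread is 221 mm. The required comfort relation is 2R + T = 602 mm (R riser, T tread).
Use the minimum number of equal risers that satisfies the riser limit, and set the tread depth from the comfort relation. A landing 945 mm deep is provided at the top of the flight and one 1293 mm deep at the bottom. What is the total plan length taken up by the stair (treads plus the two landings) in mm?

6216 mm

3312 / 190 = 17.432 → round up to 18 risers.
R = 3312 ÷ 18 = 184 mm.
T = 602 − 2·184 = 234 mm, which satisfies the 221 mm minimum.
Going = (18 − 1) × 234 = 3978 mm.
Enclosure = 3978 + 945 + 1293 = 6216 mm.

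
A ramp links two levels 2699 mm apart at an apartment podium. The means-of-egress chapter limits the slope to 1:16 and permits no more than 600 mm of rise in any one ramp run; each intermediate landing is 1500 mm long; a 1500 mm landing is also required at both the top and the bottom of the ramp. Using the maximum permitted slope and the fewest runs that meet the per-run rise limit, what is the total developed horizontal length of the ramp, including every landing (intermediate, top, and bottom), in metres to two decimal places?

⌈2699/600⌉ = 5 ramp runs. That means 4 intermediate landings.
Horizontal run for 2699 mm of rise at 1:16 is 2699 × 16 = 43184 mm.
4 intermediate landings contribute 4 × 1500 = 6000 mm.
Top and bottom landings: 2 × 1500 = 3000 mm.
Total = 43184 + 6000 + 3000 = 52184 mm.
= 52.18 m.

52.18 m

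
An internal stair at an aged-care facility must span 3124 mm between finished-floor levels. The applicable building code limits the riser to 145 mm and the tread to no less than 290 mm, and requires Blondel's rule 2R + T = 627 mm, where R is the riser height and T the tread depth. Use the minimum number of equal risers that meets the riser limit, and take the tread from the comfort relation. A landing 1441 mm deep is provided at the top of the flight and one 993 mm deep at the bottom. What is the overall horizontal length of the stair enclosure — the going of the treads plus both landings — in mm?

3124 / 145 = 21.545 → round up to 22 risers.
R = 3124 ÷ 22 = 142 mm.
From 2R + T = 627: T = 627 − 284 = 343 mm.
Going = (22 − 1) × 343 = 7203 mm.
Enclosure = 7203 + 1441 + 993 = 9637 mm.

9637 mm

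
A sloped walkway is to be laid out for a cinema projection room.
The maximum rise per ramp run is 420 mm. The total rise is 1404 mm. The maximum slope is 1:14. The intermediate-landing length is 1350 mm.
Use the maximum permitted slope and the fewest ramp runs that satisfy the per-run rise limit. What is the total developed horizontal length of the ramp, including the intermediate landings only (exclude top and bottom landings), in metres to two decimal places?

23.71 m

1404 / 420 = 3.343 → round up to 4 ramp runs. That means 3 intermediate landings.
Ramp run (horizontal) at 1:14: 1404 × 14 = 19656 mm.
Intermediate landings: 3 × 1350 = 4050 mm.
Developed length = 19656 + 4050 = 23706 mm.
= 23.71 m.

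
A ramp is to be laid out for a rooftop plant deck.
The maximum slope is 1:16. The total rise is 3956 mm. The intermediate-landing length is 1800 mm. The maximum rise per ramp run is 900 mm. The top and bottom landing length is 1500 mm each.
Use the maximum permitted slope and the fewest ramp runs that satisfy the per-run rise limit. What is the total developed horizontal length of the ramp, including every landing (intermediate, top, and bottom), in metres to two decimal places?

73.50 m

⌈3956/900⌉ = 5 ramp runs. That means 4 intermediate landings.
Horizontal run for 3956 mm of rise at 1:16 is 3956 × 16 = 63296 mm.
Intermediate landings: 4 × 1800 = 7200 mm.
Top and bottom landings: 2 × 1500 = 3000 mm.
Total = 63296 + 7200 + 3000 = 73496 mm.
= 73.50 m.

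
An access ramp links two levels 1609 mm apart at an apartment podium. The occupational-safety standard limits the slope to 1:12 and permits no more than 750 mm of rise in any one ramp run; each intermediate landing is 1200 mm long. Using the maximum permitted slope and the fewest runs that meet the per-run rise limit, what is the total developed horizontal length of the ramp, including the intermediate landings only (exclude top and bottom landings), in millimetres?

21708 mm

1609 / 750 = 2.15, so 3 ramp runs are needed. That means 2 intermediate landings.
Horizontal run for 1609 mm of rise at 1:12 is 1609 × 12 = 19308 mm.
Intermediate landings: 2 × 1200 = 2400 mm.
Total developed length = 19308 + 2400 = 21708 mm.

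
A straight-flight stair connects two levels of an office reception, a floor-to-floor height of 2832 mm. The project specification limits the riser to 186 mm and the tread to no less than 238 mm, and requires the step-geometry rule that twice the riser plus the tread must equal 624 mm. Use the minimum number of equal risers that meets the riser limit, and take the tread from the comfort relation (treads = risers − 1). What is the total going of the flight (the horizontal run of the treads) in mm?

4050 mm

2832 / 186 = 15.23, so 16 risers are needed.
Each riser is 2832/16 = 177 mm (≤ 186 mm).
From 2R + T = 624: T = 624 − 354 = 270 mm.
16 risers give 15 treads; going = 15 × 270 = 4050 mm.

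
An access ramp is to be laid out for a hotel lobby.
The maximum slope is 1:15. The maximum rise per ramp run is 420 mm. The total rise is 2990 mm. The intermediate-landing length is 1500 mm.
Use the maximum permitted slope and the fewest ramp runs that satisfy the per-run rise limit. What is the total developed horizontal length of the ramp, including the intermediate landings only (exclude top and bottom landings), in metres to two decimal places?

At most 420 each: 2990/420 = 7.12, giving 8 ramp runs. That means 7 intermediate landings.
Ramp run (horizontal) at 1:15: 2990 × 15 = 44850 mm.
7 intermediate landings contribute 7 × 1500 = 10500 mm.
Total developed length = 44850 + 10500 = 55350 mm.
= 55.35 m.

55.35 m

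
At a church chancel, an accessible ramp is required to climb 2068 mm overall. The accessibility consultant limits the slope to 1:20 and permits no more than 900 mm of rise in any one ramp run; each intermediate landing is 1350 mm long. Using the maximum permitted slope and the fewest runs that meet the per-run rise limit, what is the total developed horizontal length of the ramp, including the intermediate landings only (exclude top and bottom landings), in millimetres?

44060 mm

⌈2068/900⌉ = 3 ramp runs. That means 2 intermediate landings.
Ramp run (horizontal) at 1:20: 2068 × 20 = 41360 mm.
2 intermediate landings contribute 2 × 1350 = 2700 mm.
Total developed length = 41360 + 2700 = 44060 mm.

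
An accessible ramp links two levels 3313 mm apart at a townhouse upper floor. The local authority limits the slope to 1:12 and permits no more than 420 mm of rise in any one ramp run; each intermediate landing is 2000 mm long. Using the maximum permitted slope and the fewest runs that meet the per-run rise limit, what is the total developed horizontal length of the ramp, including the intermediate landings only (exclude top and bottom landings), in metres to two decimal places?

53.76 m

At most 420 each: 3313/420 = 7.89, giving 8 ramp runs. That means 7 intermediate landings.
Ramp run (horizontal) at 1:12: 3313 × 12 = 39756 mm.
7 intermediate landings contribute 7 × 2000 = 14000 mm.
Total developed length = 39756 + 14000 = 53756 mm.
= 53.76 m.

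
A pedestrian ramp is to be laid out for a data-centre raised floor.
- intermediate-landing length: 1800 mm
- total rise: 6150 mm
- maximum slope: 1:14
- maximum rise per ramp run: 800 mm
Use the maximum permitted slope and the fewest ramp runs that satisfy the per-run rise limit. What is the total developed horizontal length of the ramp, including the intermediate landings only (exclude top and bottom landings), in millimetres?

⌈6150/800⌉ = 8 ramp runs. That means 7 intermediate landings.
Horizontal run for 6150 mm of rise at 1:14 is 6150 × 14 = 86100 mm.
Intermediate landings: 7 × 1800 = 12600 mm.
Developed length = 86100 + 12600 = 98700 mm.

98700 mm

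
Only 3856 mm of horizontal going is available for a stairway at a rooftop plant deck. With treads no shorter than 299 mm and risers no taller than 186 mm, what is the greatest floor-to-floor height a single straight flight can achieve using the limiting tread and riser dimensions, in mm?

2418 mm

Treads that fit: ⌊3856 / 299⌋ = 12.
Risers = treads + 1 = 13.
Maximum height = 13 × 186 = 2418 mm.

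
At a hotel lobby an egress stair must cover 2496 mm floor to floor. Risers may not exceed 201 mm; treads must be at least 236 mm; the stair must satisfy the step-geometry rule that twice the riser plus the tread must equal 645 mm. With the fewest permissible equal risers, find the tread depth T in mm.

261 mm

⌈2496/201⌉ = 13 risers.
Each riser is 2496/13 = 192 mm (≤ 201 mm).
From 2R + T = 645: T = 645 − 384 = 261 mm.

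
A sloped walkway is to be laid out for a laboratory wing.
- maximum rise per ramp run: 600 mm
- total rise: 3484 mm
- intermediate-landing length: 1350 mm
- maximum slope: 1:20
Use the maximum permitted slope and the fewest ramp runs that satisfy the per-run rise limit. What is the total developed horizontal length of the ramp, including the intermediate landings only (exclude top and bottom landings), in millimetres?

76430 mm

At most 600 each: 3484/600 = 5.81, giving 6 ramp runs. That means 5 intermediate landings.
Ramp run (horizontal) at 1:20: 3484 × 20 = 69680 mm.
5 intermediate landings contribute 5 × 1350 = 6750 mm.
Developed length = 69680 + 6750 = 76430 mm.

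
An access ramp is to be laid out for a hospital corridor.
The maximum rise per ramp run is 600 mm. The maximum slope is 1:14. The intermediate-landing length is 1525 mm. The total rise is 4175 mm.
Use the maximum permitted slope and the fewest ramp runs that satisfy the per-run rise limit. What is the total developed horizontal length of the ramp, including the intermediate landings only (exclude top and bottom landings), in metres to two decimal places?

67.60 m

At most 600 each: 4175/600 = 6.96, giving 7 ramp runs. That means 6 intermediate landings.
Ramp run (horizontal) at 1:14: 4175 × 14 = 58450 mm.
6 intermediate landings contribute 6 × 1525 = 9150 mm.
Developed length = 58450 + 9150 = 67600 mm.
= 67.60 m.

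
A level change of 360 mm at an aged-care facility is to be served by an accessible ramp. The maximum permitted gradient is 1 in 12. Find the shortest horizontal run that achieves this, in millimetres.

At 1:12 the run is 12 × 360 = 4320 mm.

4320 mm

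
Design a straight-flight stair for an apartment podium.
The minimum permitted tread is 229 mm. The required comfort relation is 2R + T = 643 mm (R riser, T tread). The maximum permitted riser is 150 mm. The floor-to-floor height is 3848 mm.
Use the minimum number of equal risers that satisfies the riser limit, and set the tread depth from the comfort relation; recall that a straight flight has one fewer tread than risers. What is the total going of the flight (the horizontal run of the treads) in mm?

⌈3848/150⌉ = 26 risers.
Riser R = 3848 / 26 = 148 mm, within the 150 mm limit.
From 2R + T = 643: T = 643 − 296 = 347 mm.
Treads = 26 − 1 = 25; going = 25 × 347 = 8675 mm.

8675 mm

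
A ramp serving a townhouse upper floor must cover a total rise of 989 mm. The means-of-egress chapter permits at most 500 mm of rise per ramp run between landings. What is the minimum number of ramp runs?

2 runs

989 / 500 = 1.978 → round up to 2 ramp runs.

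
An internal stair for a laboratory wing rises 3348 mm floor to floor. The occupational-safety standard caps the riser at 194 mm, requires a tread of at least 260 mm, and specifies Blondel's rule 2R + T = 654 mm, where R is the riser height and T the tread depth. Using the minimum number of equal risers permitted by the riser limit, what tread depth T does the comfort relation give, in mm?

3348 / 194 = 17.258 → round up to 18 risers.
R = 3348 ÷ 18 = 186 mm.
T = 654 − 2·186 = 282 mm, which satisfies the 260 mm minimum.

282 mm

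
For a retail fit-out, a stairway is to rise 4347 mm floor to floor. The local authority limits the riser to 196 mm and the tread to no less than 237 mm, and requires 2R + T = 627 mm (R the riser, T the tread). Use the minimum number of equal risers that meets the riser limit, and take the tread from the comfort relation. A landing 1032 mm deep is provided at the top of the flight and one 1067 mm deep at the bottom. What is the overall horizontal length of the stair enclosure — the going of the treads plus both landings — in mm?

7577 mm

4347 / 196 = 22.18, so 23 risers are needed.
Riser R = 4347 / 23 = 189 mm, within the 196 mm limit.
T = 627 − 2·189 = 249 mm, which satisfies the 237 mm minimum.
Treads = 23 − 1 = 22; going = 22 × 249 = 5478 mm.
Enclosure = 5478 + 1032 + 1067 = 7577 mm.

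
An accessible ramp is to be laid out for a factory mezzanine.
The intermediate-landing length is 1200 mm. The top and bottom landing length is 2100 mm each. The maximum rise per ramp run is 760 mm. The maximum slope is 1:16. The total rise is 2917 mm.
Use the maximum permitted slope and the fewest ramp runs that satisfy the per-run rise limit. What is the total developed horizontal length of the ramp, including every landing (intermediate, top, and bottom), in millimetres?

⌈2917/760⌉ = 4 ramp runs. That means 3 intermediate landings.
Ramp run (horizontal) at 1:16: 2917 × 16 = 46672 mm.
Intermediate landings: 3 × 1200 = 3600 mm.
Top and bottom landings: 2 × 2100 = 4200 mm.
Total = 46672 + 3600 + 4200 = 54472 mm.

54472 mm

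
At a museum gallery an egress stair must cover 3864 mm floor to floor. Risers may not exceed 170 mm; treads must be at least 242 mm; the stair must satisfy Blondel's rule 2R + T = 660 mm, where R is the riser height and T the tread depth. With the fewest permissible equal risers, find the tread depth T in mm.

3864 / 170 = 22.729 → round up to 23 risers.
R = 3864 ÷ 23 = 168 mm.
Tread T = 660 − 2 × 168 = 324 mm (≥ 242 mm).

324 mm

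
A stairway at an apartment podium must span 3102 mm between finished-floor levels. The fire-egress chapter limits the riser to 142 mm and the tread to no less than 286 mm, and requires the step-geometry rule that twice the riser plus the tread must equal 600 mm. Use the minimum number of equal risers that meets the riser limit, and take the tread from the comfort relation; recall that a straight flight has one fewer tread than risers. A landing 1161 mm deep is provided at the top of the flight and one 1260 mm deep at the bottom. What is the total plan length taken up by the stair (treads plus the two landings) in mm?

3102 / 142 = 21.85, so 22 risers are needed.
Each riser is 3102/22 = 141 mm (≤ 142 mm).
Tread T = 600 − 2 × 141 = 318 mm (≥ 286 mm).
Treads = 22 − 1 = 21; going = 21 × 318 = 6678 mm.
Enclosure = 6678 + 1161 + 1260 = 9099 mm.

9099 mm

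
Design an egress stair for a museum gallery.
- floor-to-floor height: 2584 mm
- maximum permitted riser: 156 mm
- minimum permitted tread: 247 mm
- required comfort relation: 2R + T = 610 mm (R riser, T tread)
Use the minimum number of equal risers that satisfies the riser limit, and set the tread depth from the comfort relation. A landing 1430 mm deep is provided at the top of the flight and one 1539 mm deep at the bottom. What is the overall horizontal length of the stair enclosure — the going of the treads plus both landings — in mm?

7865 mm

2584 / 156 = 16.564 → round up to 17 risers.
Each riser is 2584/17 = 152 mm (≤ 156 mm).
From 2R + T = 610: T = 610 − 304 = 306 mm.
Going = (17 − 1) × 306 = 4896 mm.
Add landings: 4896 + 1430 + 1539 = 7865 mm.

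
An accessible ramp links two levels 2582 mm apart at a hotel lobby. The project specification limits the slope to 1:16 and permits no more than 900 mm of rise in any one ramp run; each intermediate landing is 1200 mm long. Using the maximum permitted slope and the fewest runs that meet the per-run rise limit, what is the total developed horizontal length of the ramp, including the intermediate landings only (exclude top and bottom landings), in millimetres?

43712 mm

2582 / 900 = 2.87, so 3 ramp runs are needed. That means 2 intermediate landings.
Horizontal run for 2582 mm of rise at 1:16 is 2582 × 16 = 41312 mm.
2 intermediate landings contribute 2 × 1200 = 2400 mm.
Total developed length = 41312 + 2400 = 43712 mm.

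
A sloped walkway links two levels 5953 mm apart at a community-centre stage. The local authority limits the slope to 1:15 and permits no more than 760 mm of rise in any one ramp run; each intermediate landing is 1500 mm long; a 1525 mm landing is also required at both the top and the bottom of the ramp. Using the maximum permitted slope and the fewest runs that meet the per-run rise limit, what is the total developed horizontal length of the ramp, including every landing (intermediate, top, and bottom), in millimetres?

102845 mm

⌈5953/760⌉ = 8 ramp runs. That means 7 intermediate landings.
Horizontal run for 5953 mm of rise at 1:15 is 5953 × 15 = 89295 mm.
Intermediate landings: 7 × 1500 = 10500 mm.
Top and bottom landings: 2 × 1525 = 3050 mm.
Total = 89295 + 10500 + 3050 = 102845 mm.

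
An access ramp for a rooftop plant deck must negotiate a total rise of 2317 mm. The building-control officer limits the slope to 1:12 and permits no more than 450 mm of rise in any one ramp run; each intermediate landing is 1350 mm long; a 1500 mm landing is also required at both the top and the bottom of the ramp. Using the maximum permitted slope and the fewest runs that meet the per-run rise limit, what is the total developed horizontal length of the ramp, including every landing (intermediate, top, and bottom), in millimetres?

37554 mm

2317 / 450 = 5.149 → round up to 6 ramp runs. That means 5 intermediate landings.
Ramp run (horizontal) at 1:12: 2317 × 12 = 27804 mm.
5 intermediate landings contribute 5 × 1350 = 6750 mm.
Top and bottom landings: 2 × 1500 = 3000 mm.
Total = 27804 + 6750 + 3000 = 37554 mm.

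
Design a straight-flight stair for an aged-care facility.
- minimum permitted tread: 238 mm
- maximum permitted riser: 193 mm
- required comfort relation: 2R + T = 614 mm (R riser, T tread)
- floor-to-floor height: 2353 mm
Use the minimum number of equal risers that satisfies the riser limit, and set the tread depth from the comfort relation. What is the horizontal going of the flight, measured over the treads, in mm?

⌈2353/193⌉ = 13 risers.
R = 2353 ÷ 13 = 181 mm.
From 2R + T = 614: T = 614 − 362 = 252 mm.
Going = (13 − 1) × 252 = 3024 mm.

3024 mm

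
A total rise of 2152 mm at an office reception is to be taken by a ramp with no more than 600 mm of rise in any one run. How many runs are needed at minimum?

⌈2152/600⌉ = 4 ramp runs.

4 runs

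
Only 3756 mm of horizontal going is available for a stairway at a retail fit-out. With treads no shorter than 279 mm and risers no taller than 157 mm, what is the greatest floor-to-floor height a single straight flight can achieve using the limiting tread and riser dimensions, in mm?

2198 mm

3756 / 279 = 13.46, so 13 treads fit.
Risers = treads + 1 = 14.
Maximum height = 14 × 157 = 2198 mm.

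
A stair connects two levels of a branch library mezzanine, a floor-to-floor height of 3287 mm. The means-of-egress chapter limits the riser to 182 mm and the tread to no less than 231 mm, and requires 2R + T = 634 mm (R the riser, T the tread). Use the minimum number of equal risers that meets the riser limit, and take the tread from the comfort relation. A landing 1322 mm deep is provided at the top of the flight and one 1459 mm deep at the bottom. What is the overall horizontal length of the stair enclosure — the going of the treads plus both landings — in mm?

At most 182 each: 3287/182 = 18.06, giving 19 risers.
R = 3287 ÷ 19 = 173 mm.
T = 634 − 2·173 = 288 mm, which satisfies the 231 mm minimum.
Going = (19 − 1) × 288 = 5184 mm.
Add landings: 5184 + 1322 + 1459 = 7965 mm.

7965 mm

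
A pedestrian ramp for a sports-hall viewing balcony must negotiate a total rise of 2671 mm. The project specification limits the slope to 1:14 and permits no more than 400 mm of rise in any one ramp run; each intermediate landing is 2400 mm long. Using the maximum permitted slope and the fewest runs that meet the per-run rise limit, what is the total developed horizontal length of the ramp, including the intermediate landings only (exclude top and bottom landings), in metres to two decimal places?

51.79 m

At most 400 each: 2671/400 = 6.68, giving 7 ramp runs. That means 6 intermediate landings.
Horizontal run for 2671 mm of rise at 1:14 is 2671 × 14 = 37394 mm.
Intermediate landings: 6 × 2400 = 14400 mm.
Developed length = 37394 + 14400 = 51794 mm.
= 51.79 m.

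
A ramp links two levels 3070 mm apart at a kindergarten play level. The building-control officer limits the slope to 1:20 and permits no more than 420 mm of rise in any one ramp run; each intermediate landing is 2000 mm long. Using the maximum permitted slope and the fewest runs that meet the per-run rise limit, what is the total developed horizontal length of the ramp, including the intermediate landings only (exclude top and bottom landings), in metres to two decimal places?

3070 / 420 = 7.310 → round up to 8 ramp runs. That means 7 intermediate landings.
Ramp run (horizontal) at 1:20: 3070 × 20 = 61400 mm.
7 intermediate landings contribute 7 × 2000 = 14000 mm.
Developed length = 61400 + 14000 = 75400 mm.
= 75.40 m.

75.40 m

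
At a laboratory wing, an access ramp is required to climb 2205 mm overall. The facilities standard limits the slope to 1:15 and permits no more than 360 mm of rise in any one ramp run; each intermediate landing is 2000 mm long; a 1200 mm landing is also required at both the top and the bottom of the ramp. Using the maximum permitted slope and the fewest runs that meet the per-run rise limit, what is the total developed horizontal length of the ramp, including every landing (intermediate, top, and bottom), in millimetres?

2205 / 360 = 6.12, so 7 ramp runs are needed. That means 6 intermediate landings.
Horizontal run for 2205 mm of rise at 1:15 is 2205 × 15 = 33075 mm.
Intermediate landings: 6 × 2000 = 12000 mm.
Top and bottom landings: 2 × 1200 = 2400 mm.
Total = 33075 + 12000 + 2400 = 47475 mm.

47475 mm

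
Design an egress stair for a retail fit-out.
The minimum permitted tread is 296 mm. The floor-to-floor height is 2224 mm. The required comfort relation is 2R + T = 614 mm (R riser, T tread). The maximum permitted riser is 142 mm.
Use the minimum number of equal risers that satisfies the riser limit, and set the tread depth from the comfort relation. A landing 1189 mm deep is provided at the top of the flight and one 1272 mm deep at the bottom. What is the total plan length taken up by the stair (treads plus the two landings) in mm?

2224 / 142 = 15.662 → round up to 16 risers.
Riser R = 2224 / 16 = 139 mm, within the 142 mm limit.
From 2R + T = 614: T = 614 − 278 = 336 mm.
Going = (16 − 1) × 336 = 5040 mm.
Add landings: 5040 + 1189 + 1272 = 7501 mm.

7501 mm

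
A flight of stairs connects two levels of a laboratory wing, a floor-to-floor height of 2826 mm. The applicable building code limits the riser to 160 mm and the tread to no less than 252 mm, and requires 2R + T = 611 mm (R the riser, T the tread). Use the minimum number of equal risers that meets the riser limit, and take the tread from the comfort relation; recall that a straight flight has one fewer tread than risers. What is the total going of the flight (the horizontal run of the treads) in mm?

5049 mm

2826 / 160 = 17.66, so 18 risers are needed.
R = 2826 ÷ 18 = 157 mm.
Tread T = 611 − 2 × 157 = 297 mm (≥ 252 mm).
18 risers give 17 treads; going = 17 × 297 = 5049 mm.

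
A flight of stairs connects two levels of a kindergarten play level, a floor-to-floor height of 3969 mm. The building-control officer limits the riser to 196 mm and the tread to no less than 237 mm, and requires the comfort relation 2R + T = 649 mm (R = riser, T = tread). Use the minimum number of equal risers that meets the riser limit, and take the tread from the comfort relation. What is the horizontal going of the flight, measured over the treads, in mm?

5420 mm

3969 / 196 = 20.25, so 21 risers are needed.
Each riser is 3969/21 = 189 mm (≤ 196 mm).
T = 649 − 2·189 = 271 mm, which satisfies the 237 mm minimum.
Treads = 21 − 1 = 20; going = 20 × 271 = 5420 mm.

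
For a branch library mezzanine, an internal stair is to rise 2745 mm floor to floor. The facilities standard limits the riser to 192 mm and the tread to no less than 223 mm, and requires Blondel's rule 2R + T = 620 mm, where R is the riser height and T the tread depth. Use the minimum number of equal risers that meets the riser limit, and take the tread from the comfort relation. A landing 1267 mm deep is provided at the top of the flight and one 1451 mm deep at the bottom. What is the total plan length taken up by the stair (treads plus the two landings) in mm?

6274 mm

⌈2745/192⌉ = 15 risers.
R = 2745 ÷ 15 = 183 mm.
From 2R + T = 620: T = 620 − 366 = 254 mm.
15 risers give 14 treads; going = 14 × 254 = 3556 mm.
Enclosure = 3556 + 1267 + 1451 = 6274 mm.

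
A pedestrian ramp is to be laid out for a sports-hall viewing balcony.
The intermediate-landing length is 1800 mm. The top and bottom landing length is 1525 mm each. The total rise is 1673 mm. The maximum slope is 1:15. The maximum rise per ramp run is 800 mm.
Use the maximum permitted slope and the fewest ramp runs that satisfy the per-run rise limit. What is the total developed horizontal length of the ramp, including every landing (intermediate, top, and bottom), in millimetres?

1673 / 800 = 2.09, so 3 ramp runs are needed. That means 2 intermediate landings.
Ramp run (horizontal) at 1:15: 1673 × 15 = 25095 mm.
2 intermediate landings contribute 2 × 1800 = 3600 mm.
Top and bottom landings: 2 × 1525 = 3050 mm.
Total = 25095 + 3600 + 3050 = 31745 mm.

31745 mm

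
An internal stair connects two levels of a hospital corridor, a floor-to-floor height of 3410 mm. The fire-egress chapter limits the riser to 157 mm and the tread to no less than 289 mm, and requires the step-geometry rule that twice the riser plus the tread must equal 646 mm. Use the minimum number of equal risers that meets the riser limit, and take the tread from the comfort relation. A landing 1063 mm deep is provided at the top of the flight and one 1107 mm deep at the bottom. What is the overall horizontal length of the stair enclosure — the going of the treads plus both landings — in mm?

9226 mm

3410 / 157 = 21.72, so 22 risers are needed.
Each riser is 3410/22 = 155 mm (≤ 157 mm).
From 2R + T = 646: T = 646 − 310 = 336 mm.
Going = (22 − 1) × 336 = 7056 mm.
Enclosure = 7056 + 1063 + 1107 = 9226 mm.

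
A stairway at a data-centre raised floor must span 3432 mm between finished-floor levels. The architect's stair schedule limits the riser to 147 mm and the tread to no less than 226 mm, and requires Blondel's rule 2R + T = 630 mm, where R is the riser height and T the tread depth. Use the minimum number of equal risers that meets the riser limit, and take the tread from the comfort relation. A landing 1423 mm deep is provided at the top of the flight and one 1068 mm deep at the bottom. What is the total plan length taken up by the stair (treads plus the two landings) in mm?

At most 147 each: 3432/147 = 23.35, giving 24 risers.
Each riser is 3432/24 = 143 mm (≤ 147 mm).
From 2R + T = 630: T = 630 − 286 = 344 mm.
24 risers give 23 treads; going = 23 × 344 = 7912 mm.
Enclosure = 7912 + 1423 + 1068 = 10403 mm.

10403 mm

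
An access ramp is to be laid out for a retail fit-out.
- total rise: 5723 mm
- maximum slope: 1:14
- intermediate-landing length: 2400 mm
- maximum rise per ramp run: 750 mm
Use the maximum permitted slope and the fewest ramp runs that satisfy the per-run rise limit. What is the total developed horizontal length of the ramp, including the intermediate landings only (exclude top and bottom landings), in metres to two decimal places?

5723 / 750 = 7.631 → round up to 8 ramp runs. That means 7 intermediate landings.
Horizontal run for 5723 mm of rise at 1:14 is 5723 × 14 = 80122 mm.
7 intermediate landings contribute 7 × 2400 = 16800 mm.
Developed length = 80122 + 16800 = 96922 mm.
= 96.92 m.

96.92 m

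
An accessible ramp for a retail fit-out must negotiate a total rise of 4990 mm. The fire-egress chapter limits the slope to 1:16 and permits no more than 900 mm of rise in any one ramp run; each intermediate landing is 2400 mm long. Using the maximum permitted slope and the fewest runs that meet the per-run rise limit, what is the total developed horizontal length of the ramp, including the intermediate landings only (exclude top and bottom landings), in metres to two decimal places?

4990 / 900 = 5.544 → round up to 6 ramp runs. That means 5 intermediate landings.
Ramp run (horizontal) at 1:16: 4990 × 16 = 79840 mm.
Intermediate landings: 5 × 2400 = 12000 mm.
Developed length = 79840 + 12000 = 91840 mm.
= 91.84 m.

91.84 m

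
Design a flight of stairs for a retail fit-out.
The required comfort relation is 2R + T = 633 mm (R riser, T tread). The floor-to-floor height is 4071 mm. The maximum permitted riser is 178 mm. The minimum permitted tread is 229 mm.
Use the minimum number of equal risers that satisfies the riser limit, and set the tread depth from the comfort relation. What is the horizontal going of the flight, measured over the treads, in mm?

4071 / 178 = 22.87, so 23 risers are needed.
R = 4071 ÷ 23 = 177 mm.
T = 633 − 2·177 = 279 mm, which satisfies the 229 mm minimum.
Treads = 23 − 1 = 22; going = 22 × 279 = 6138 mm.

6138 mm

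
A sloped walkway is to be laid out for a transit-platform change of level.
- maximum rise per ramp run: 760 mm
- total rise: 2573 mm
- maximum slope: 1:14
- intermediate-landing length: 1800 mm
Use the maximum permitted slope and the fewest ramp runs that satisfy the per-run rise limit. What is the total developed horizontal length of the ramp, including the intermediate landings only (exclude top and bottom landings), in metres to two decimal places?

41.42 m

2573 / 760 = 3.386 → round up to 4 ramp runs. That means 3 intermediate landings.
Ramp run (horizontal) at 1:14: 2573 × 14 = 36022 mm.
3 intermediate landings contribute 3 × 1800 = 5400 mm.
Total developed length = 36022 + 5400 = 41422 mm.
= 41.42 m.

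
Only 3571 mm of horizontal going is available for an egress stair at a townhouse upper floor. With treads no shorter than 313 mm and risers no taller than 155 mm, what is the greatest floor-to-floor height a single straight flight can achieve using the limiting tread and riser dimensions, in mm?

1860 mm

3571 / 313 = 11.41, so 11 treads fit.
Risers = treads + 1 = 12.
Maximum height = 12 × 155 = 1860 mm.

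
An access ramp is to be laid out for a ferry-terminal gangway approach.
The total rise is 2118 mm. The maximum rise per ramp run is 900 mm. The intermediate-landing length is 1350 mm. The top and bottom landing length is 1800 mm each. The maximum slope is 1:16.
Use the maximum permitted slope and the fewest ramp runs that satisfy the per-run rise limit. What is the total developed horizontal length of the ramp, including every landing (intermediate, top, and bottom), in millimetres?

40188 mm

2118 / 900 = 2.35, so 3 ramp runs are needed. That means 2 intermediate landings.
Horizontal run for 2118 mm of rise at 1:16 is 2118 × 16 = 33888 mm.
Intermediate landings: 2 × 1350 = 2700 mm.
Top and bottom landings: 2 × 1800 = 3600 mm.
Total = 33888 + 2700 + 3600 = 40188 mm.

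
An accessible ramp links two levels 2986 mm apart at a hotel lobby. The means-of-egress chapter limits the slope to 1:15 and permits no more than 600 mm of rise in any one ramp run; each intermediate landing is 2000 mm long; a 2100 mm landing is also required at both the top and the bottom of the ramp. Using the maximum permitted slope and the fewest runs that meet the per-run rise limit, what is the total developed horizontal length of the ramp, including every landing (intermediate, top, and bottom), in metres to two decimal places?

At most 600 each: 2986/600 = 4.98, giving 5 ramp runs. That means 4 intermediate landings.
Horizontal run for 2986 mm of rise at 1:15 is 2986 × 15 = 44790 mm.
4 intermediate landings contribute 4 × 2000 = 8000 mm.
Top and bottom landings: 2 × 2100 = 4200 mm.
Total = 44790 + 8000 + 4200 = 56990 mm.
= 56.99 m.

56.99 m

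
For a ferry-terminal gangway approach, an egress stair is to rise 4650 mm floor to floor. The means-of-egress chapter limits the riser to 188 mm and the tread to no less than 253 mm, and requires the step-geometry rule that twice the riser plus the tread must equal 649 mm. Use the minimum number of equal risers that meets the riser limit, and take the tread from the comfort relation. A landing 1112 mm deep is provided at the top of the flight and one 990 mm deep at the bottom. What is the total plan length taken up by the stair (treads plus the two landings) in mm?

4650 / 188 = 24.73, so 25 risers are needed.
Riser R = 4650 / 25 = 186 mm, within the 188 mm limit.
From 2R + T = 649: T = 649 − 372 = 277 mm.
Treads = 25 − 1 = 24; going = 24 × 277 = 6648 mm.
Add landings: 6648 + 1112 + 990 = 8750 mm.

8750 mm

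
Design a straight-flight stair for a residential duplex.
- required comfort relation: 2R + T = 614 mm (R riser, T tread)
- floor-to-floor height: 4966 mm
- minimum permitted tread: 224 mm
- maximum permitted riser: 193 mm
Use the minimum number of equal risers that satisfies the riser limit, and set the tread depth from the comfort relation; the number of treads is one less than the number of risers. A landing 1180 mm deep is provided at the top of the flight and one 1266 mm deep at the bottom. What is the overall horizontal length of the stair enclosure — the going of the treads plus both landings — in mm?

⌈4966/193⌉ = 26 risers.
Riser R = 4966 / 26 = 191 mm, within the 193 mm limit.
Tread T = 614 − 2 × 191 = 232 mm (≥ 224 mm).
26 risers give 25 treads; going = 25 × 232 = 5800 mm.
Enclosure = 5800 + 1180 + 1266 = 8246 mm.

8246 mm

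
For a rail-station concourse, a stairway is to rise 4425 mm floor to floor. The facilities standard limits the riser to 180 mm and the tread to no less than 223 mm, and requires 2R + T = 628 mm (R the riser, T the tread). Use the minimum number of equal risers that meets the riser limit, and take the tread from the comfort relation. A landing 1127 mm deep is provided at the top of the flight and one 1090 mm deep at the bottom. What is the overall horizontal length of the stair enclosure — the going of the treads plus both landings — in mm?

8793 mm

4425 / 180 = 24.583 → round up to 25 risers.
Each riser is 4425/25 = 177 mm (≤ 180 mm).
From 2R + T = 628: T = 628 − 354 = 274 mm.
Going = (25 − 1) × 274 = 6576 mm.
Enclosure = 6576 + 1127 + 1090 = 8793 mm.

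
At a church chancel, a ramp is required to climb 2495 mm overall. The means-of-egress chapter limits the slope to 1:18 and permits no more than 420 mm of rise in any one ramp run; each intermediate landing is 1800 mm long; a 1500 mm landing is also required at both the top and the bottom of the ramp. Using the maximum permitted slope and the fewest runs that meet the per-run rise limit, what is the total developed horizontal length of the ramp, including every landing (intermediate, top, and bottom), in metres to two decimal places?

56.91 m

2495 / 420 = 5.94, so 6 ramp runs are needed. That means 5 intermediate landings.
Ramp run (horizontal) at 1:18: 2495 × 18 = 44910 mm.
5 intermediate landings contribute 5 × 1800 = 9000 mm.
Top and bottom landings: 2 × 1500 = 3000 mm.
Total = 44910 + 9000 + 3000 = 56910 mm.
= 56.91 m.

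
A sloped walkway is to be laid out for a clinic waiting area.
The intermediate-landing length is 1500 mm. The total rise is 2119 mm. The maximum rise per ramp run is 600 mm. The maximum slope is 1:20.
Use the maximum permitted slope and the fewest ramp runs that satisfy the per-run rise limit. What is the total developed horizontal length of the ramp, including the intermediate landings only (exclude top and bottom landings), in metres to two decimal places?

46.88 m

2119 / 600 = 3.532 → round up to 4 ramp runs. That means 3 intermediate landings.
Horizontal run for 2119 mm of rise at 1:20 is 2119 × 20 = 42380 mm.
3 intermediate landings contribute 3 × 1500 = 4500 mm.
Total developed length = 42380 + 4500 = 46880 mm.
= 46.88 m.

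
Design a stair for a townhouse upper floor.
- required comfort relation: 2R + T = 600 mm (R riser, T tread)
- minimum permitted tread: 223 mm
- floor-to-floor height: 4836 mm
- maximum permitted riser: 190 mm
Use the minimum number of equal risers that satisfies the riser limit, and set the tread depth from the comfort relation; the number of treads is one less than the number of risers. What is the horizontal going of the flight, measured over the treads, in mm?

5700 mm

⌈4836/190⌉ = 26 risers.
R = 4836 ÷ 26 = 186 mm.
T = 600 − 2·186 = 228 mm, which satisfies the 223 mm minimum.
26 risers give 25 treads; going = 25 × 228 = 5700 mm.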